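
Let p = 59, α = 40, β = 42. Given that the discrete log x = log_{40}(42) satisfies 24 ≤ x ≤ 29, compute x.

Compute 40^24 mod 59 = 9, then multiply by 40 repeatedly:
  40^24=9  40^25=6  40^26=4  40^27=42
Found 42 at exponent 27.

27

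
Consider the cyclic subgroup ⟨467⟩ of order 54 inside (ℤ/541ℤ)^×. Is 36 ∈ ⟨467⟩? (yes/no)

yes

36 ∈ ⟨467⟩ iff 36^54 ≡ 1 (mod 541), since |⟨467⟩| = 54.
36^54 mod 541 = 1.
Since 1 = 1, 36 lies in the subgroup.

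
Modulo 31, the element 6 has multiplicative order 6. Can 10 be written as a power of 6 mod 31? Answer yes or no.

no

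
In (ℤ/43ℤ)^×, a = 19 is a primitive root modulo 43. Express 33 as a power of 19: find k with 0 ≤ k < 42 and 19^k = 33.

37

Baby-step giant-step with m = ceil(sqrt(42)) = 7.
Baby table (19^j mod 43 for j=0..6):
  0:1  1:19  2:17  3:22  4:31  5:30  6:11
Giant step factor: 19^(-7) ≡ 7 (mod 43).
Scan 33·7^i mod 43 for i = 0, 1, …:
  i=0: 33   i=1: 16   i=2: 26   i=3: 10
  i=4: 27   i=5: 17
Match at i=5, j=2: k = 5·7 + 2 = 37.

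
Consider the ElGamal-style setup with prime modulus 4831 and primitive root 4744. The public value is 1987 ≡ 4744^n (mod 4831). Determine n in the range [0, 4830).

1925

Baby-step giant-step with m = ceil(sqrt(4830)) = 70.
Baby table (4744^j mod 4831 for j=0..69):
  0:1  1:4744  2:2738  3:3344  4:3763  5:1127  6:3402  7:3548
  8:508  9:4114  10:4407  11:3071  12:3359  13:2458  14:3549  15:421
  16:2021  17:2920  18:2003  19:4486  20:1029  21:2266  22:929  23:1304
  24:2496  25:243  26:3014  27:3487  28:984  29:1350  30:3325  31:585
  32:2246  33:2669  34:4516  35:3250  36:2279  37:4629  38:3081  39:2489
  40:852  41:3172  42:4234  43:3629  44:3123  45:3666  46:4735  47:3521
  48:2857  49:2653  50:1077  51:2921  52:1916  53:2393  54:4373  55:1198
  56:2056  57:4706  58:1213  59:751  60:2297  61:3063  62:4055  63:4709
  64:952  65:4134  66:2667  67:4690  68:2605  69:422
Giant step factor: 4744^(-70) ≡ 3020 (mod 4831).
Scan 1987·3020^i mod 4831 for i = 0, 1, …:
  i=0: 1987   i=1: 638   i=2: 4022   i=3: 1306
  i=4: 2024   i=5: 1265   i=6: 3810   i=7: 3589
  i=8: 2847   i=9: 3591     …   i=26: 369
  i=27: 3250
Match at i=27, j=35: n = 27·70 + 35 = 1925.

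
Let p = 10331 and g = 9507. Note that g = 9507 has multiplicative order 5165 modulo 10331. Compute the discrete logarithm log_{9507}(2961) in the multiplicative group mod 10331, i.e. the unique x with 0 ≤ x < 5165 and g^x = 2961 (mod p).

2528

Baby-step giant-step with m = ceil(sqrt(5165)) = 72.
Baby table (9507^j mod 10331 for j=0..71):
  0:1  1:9507  2:7461  3:9412  4:3093  5:3125  6:7750  7:8889
  8:143  9:6140  10:2830  11:2886  12:8397  13:2642  14:2833  15:414
  16:10118  17:10216  18:1781  19:9789  20:2375  21:5890  22:2210  23:7547
  24:534  25:4217  26:6739  27:5142  28:9033  29:5459  30:6100  31:4797
  32:4045  33:3833  34:2894  35:1805  36:344  37:5812  38:4496  39:4125
  40:10230  41:576  42:602  43:10171  44:7868  45:4636  46:2406  47:1008
  48:6219  49:10051  50:3438  51:8113  52:9376  53:1764  54:3135  55:9841
  56:851  57:1284  58:6077  59:3087  60:8069  61:4308  62:4072  63:2247
  64:8052  65:7985  66:1207  67:7539  68:7126  69:6515  70:3760  71:1060
Giant step factor: 9507^(-72) ≡ 1032 (mod 10331).
Scan 2961·1032^i mod 10331 for i = 0, 1, …:
  i=0: 2961   i=1: 8107   i=2: 8645   i=3: 5987
  i=4: 646   i=5: 5488   i=6: 2228   i=7: 5814
  i=8: 8068   i=9: 9721     …   i=34: 10201
  i=35: 143
Match at i=35, j=8: x = 35·72 + 8 = 2528.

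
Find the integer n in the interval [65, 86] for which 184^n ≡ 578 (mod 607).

80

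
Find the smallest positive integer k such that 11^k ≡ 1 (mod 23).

The order of 11 must divide p − 1 = 22 = 2 · 11.
Divisors: 1, 2, 11, 22.
Check each in increasing order: 11^1 ≡ 11;  11^2 ≡ 6;  11^11 ≡ 22;  11^22 ≡ 1.
Smallest exponent giving 1 is 22.

22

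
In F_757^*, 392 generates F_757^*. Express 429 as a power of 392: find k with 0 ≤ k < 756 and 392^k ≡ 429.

728

Baby-step giant-step with m = ceil(sqrt(756)) = 28.
Baby table (392^j mod 757 for j=0..27):
  0:1  1:392  2:750  3:284  4:49  5:283  6:414  7:290
  8:130  9:241  10:604  11:584  12:314  13:454  14:73  15:607
  16:246  17:293  18:549  19:220  20:699  21:731  22:406  23:182
  24:186  25:240  26:212  27:591
Giant step factor: 392^(-28) ≡ 429 (mod 757).
Scan 429·429^i mod 757 for i = 0, 1, …:
  i=0: 429   i=1: 90   i=2: 3   i=3: 530
  i=4: 270   i=5: 9   i=6: 76   i=7: 53
  i=8: 27   i=9: 228     …   i=25: 30
  i=26: 1
Match at i=26, j=0: k = 26·28 + 0 = 728.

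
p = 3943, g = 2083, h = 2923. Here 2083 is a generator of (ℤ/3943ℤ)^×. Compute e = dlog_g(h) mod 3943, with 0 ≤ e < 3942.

1213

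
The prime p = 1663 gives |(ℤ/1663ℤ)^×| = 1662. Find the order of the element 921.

1662

The order of 921 must divide p − 1 = 1662 = 2 · 3 · 277.
Divisors: 1, 2, 3, 6, 277, 554, 831, 1662.
Check each in increasing order: 921^1 ≡ 921;  921^2 ≡ 111;  921^3 ≡ 788;  921^6 ≡ 645;  921^277 ≡ 319;  921^554 ≡ 318;  921^831 ≡ 1662;  921^1662 ≡ 1.
Smallest exponent giving 1 is 1662.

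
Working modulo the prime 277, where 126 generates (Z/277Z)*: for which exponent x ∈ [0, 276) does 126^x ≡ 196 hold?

70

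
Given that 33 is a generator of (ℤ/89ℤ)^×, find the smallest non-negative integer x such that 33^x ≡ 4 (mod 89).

48

Baby-step giant-step with m = ceil(sqrt(88)) = 10.
Baby table (33^j mod 89 for j=0..9):
  0:1  1:33  2:21  3:70  4:85  5:46  6:5  7:76
  8:16  9:83
Giant step factor: 33^(-10) ≡ 40 (mod 89).
Scan 4·40^i mod 89 for i = 0, 1, …:
  i=0: 4   i=1: 71   i=2: 81   i=3: 36
  i=4: 16
Match at i=4, j=8: x = 4·10 + 8 = 48.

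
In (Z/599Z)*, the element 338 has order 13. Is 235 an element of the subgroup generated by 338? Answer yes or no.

no

⟨338⟩ has order 13; its elements mod 599 are {1, 19, 212, 270, 335, 338, 361, 375, 421, 432, 434, 459, 536}.
235 is not in this set.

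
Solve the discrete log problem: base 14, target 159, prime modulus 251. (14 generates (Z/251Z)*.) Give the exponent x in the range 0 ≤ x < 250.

Baby-step giant-step with m = ceil(sqrt(250)) = 16.
Baby table (14^j mod 251 for j=0..15):
  0:1  1:14  2:196  3:234  4:13  5:182  6:38  7:30
  8:169  9:107  10:243  11:139  12:189  13:136  14:147  15:50
Giant step factor: 14^(-16) ≡ 161 (mod 251).
Scan 159·161^i mod 251 for i = 0, 1, …:
  i=0: 159   i=1: 248   i=2: 19   i=3: 47
  i=4: 37   i=5: 184   i=6: 6   i=7: 213
  i=8: 157   i=9: 177     …   i=14: 148
  i=15: 234
Match at i=15, j=3: x = 15·16 + 3 = 243.

243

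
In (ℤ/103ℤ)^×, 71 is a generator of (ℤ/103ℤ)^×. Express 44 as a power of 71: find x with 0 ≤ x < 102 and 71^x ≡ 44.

89

Baby-step giant-step with m = ceil(sqrt(102)) = 11.
Baby table (71^j mod 103 for j=0..10):
  0:1  1:71  2:97  3:89  4:36  5:84  6:93  7:11
  8:60  9:37  10:52
Giant step factor: 71^(-11) ≡ 45 (mod 103).
Scan 44·45^i mod 103 for i = 0, 1, …:
  i=0: 44   i=1: 23   i=2: 5   i=3: 19
  i=4: 31   i=5: 56   i=6: 48   i=7: 100
  i=8: 71
Match at i=8, j=1: x = 8·11 + 1 = 89.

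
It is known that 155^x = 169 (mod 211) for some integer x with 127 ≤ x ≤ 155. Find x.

144

Compute 155^127 mod 211 = 127, then multiply by 155 repeatedly:
  155^127=127  155^128=62  155^129=115  155^130=101  155^131=41
  155^132=25  155^133=77  155^134=119  155^135=88  155^136=136
  155^137=191  155^138=65  155^139=158  155^140=14  155^141=60
  155^142=16  155^143=159  155^144=169
Found 169 at exponent 144.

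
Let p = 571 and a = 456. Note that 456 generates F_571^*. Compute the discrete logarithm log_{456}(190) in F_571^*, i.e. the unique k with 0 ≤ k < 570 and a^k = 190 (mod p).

538

Baby-step giant-step with m = ceil(sqrt(570)) = 24.
Baby table (456^j mod 571 for j=0..23):
  0:1  1:456  2:92  3:269  4:470  5:195  6:415  7:239
  8:494  9:290  10:339  11:414  12:354  13:402  14:21  15:440
  16:219  17:510  18:163  19:98  20:150  21:451  22:96  23:380
Giant step factor: 456^(-24) ≡ 216 (mod 571).
Scan 190·216^i mod 571 for i = 0, 1, …:
  i=0: 190   i=1: 499   i=2: 436   i=3: 532
  i=4: 141   i=5: 193   i=6: 5   i=7: 509
  i=8: 312   i=9: 14     …   i=21: 295
  i=22: 339
Match at i=22, j=10: k = 22·24 + 10 = 538.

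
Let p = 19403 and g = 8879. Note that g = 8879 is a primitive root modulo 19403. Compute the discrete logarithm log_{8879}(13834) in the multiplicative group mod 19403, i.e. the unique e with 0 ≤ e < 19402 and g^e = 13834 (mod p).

2326

Baby-step giant-step with m = ceil(sqrt(19402)) = 140.
Baby table (8879^j mod 19403 for j=0..139):
  0:1  1:8879  2:2252  3:10418  4:7321  5:3109  6:13745  7:16388
  8:5955  9:1270  10:3187  11:7799  12:17417  13:3633  14:9621  15:12853
  16:12744  17:15083  18:2451  19:11666  20:9200  21:170  22:15399  23:14183
  24:5387  25:2778  26:4649  27:8290  28:11331  29:3394  30:2467  31:17909
  32:6426  33:11634  34:16117  35:5718  36:11874  37:12747  38:2914  39:9207
  40:4114  41:11760  42:9497  43:17828  44:5138  45:3849  46:6588  47:14210
  48:12284  49:5373  50:14293  51:11927  52:17662  53:5852  54:18077  55:4067
  56:1910  57:668  58:13257  59:10305  60:12950  61:872  62:691  63:4041
  64:3892  65:325  66:14031  67:13989  68:9728  69:12159  70:1469  71:4435
  72:9678  73:14478  74:5287  75:7416  76:12285  77:14252  78:16545  79:2942
  80:5580  81:8961  82:12419  83:1052  84:7865  85:1938  86:16444  87:18104
  88:10964  89:4505  90:10312  91:16894  92:16636  93:15408  94:16482  95:6252
  96:18928  97:12329  98:16868  99:18618  100:15065  101:17256  102:9936  103:15706
  104:4213  105:17646  106:19012  107:1448  108:12006  109:1192  110:9133  111:6770
  112:336  113:14685  114:19358  115:7908  116:15078  117:16265  118:406  119:15319
  120:2371  121:19257  122:3667  123:1059  124:11809  125:17702  126:11758  127:11142
  128:13324  129:3705  130:8610  131:370  132:6123  133:18314  134:12866  135:11753
  136:5553  137:2064  138:9824  139:10811
Giant step factor: 8879^(-140) ≡ 3474 (mod 19403).
Scan 13834·3474^i mod 19403 for i = 0, 1, …:
  i=0: 13834   i=1: 17488   i=2: 2519   i=3: 253
  i=4: 5787   i=5: 2530   i=6: 19064   i=7: 5897
  i=8: 16013   i=9: 761     …   i=15: 4283
  i=16: 16444
Match at i=16, j=86: e = 16·140 + 86 = 2326.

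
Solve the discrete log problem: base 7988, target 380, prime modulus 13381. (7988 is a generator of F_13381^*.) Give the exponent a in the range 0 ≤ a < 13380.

Baby-step giant-step with m = ceil(sqrt(13380)) = 116.
Baby table (7988^j mod 13381 for j=0..115):
  0:1  1:7988  2:7536  3:9830  4:2332  5:1664  6:4699  7:1907
  8:5538  9:13339  10:12410  11:4632  12:1951  13:9104  14:10398  15:3357
  16:192  17:8262  18:1764  19:639  20:6171  21:11725  22:5681  23:4857
  24:6197  25:5317  26:902  27:6198  28:13305  29:8438  30:2647  31:2256
  32:10102  33:7346  34:4163  35:2259  36:7304  37:3192  38:6891  39:9255
  40:12296  41:3908  42:12612  43:12488  44:12170  45:995  46:13127  47:4960
  48:12720  49:5427  50:9817  51:5536  52:10744  53:10719  54:11734  55:10668
  56:5776  57:1000  58:12924  59:2497  60:8346  61:3706  62:4756  63:2269
  64:6898  65:11647  66:11524  67:5813  68:2174  69:10755  70:4920  71:963
  72:11750  73:4666  74:5923  75:11089  76:10093  77:2359  78:3244  79:7456
  80:13078  81:1597  82:4743  83:5473  84:2597  85:4286  86:7970  87:10943
  88:7992  89:12726  90:13212  91:1509  92:10992  93:11355  94:7322  95:13166
  96:8729  97:12242  98:748  99:7098  100:3527  101:6671  102:4806  103:239
  104:9030  105:8050  106:7695  107:8727  108:9647  109:12438  110:819  111:12244
  112:3343  113:8789  114:9806  115:11335
Giant step factor: 7988^(-116) ≡ 584 (mod 13381).
Scan 380·584^i mod 13381 for i = 0, 1, …:
  i=0: 380   i=1: 7824   i=2: 6295   i=3: 9886
  i=4: 6213   i=5: 2141   i=6: 5911   i=7: 13107
  i=8: 556   i=9: 3560     …   i=39: 10328
  i=40: 10102
Match at i=40, j=32: a = 40·116 + 32 = 4672.

4672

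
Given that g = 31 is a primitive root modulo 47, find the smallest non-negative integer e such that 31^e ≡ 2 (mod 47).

Successive powers of 31 modulo 47:
  31^0=1  31^1=31  31^2=21  31^3=40  31^4=18  31^5=41
  31^6=2
So 31^6 ≡ 2 (mod 47), giving e = 6.

6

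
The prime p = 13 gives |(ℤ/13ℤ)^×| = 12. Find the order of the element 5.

4

The order of 5 must divide p − 1 = 12 = 2^2 · 3.
Divisors: 1, 2, 3, 4, 6, 12.
Check each in increasing order: 5^1 ≡ 5;  5^2 ≡ 12;  5^3 ≡ 8;  5^4 ≡ 1.
Smallest exponent giving 1 is 4.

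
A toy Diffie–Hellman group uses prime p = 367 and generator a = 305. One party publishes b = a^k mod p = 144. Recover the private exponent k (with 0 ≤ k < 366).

254

Baby-step giant-step with m = ceil(sqrt(366)) = 20.
Baby table (305^j mod 367 for j=0..19):
  0:1  1:305  2:174  3:222  4:182  5:93  6:106  7:34
  8:94  9:44  10:208  11:316  12:226  13:301  14:55  15:260
  16:28  17:99  18:101  19:344
Giant step factor: 305^(-20) ≡ 166 (mod 367).
Scan 144·166^i mod 367 for i = 0, 1, …:
  i=0: 144   i=1: 49   i=2: 60   i=3: 51
  i=4: 25   i=5: 113   i=6: 41   i=7: 200
  i=8: 170   i=9: 328   i=10: 132   i=11: 259
  i=12: 55
Match at i=12, j=14: k = 12·20 + 14 = 254.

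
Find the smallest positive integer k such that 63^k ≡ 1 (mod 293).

The order of 63 must divide p − 1 = 292 = 2^2 · 73.
Divisors: 1, 2, 4, 73, 146, 292.
Check each in increasing order: 63^1 ≡ 63;  63^2 ≡ 160;  63^4 ≡ 109;  63^73 ≡ 155;  63^146 ≡ 292;  63^292 ≡ 1.
Smallest exponent giving 1 is 292.

292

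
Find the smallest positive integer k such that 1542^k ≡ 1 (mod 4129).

1032

The order of 1542 must divide p − 1 = 4128 = 2^5 · 3 · 43.
Divisors: 1, 2, 3, 4, 6, 8, 12, 16, 24, 32, 43, 48, 86, 96, 129, 172, 258, 344, 516, 688, 1032, 1376, 2064, 4128.
Check each in increasing order: 1542^1 ≡ 1542;  1542^2 ≡ 3589;  1542^3 ≡ 1378;  1542^4 ≡ 2570;  1542^6 ≡ 3673;  1542^8 ≡ 2629;  1542^12 ≡ 1486;  1542^16 ≡ 3824;  1542^24 ≡ 3310;  1542^32 ≡ 2187;  1542^43 ≡ 3425;  1542^48 ≡ 1863;  1542^86 ≡ 136;  1542^96 ≡ 2409;  1542^129 ≡ 3352;  1542^172 ≡ 1980;  1542^258 ≡ 895;  1542^344 ≡ 1979;  1542^516 ≡ 4128;  1542^688 ≡ 2149;  1542^1032 ≡ 1.
Smallest exponent giving 1 is 1032.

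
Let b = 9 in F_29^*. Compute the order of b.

14

The order of 9 must divide p − 1 = 28 = 2^2 · 7.
Divisors: 1, 2, 4, 7, 14, 28.
Check each in increasing order: 9^1 ≡ 9;  9^2 ≡ 23;  9^4 ≡ 7;  9^7 ≡ 28;  9^14 ≡ 1.
Smallest exponent giving 1 is 14.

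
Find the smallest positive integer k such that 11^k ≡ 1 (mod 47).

46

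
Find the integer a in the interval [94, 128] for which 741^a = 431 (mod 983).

Compute 741^94 mod 983 = 793, then multiply by 741 repeatedly:
  741^94=793  741^95=762  741^96=400  741^97=517  741^98=710
  741^99=205  741^100=523  741^101=241  741^102=658  741^103=10
  741^104=529  741^105=755  741^106=128  741^107=480  741^108=817
  741^109=852  741^110=246  741^111=431
Found 431 at exponent 111.

111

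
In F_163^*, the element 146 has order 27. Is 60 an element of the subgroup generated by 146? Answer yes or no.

60 ∈ ⟨146⟩ iff 60^27 ≡ 1 (mod 163), since |⟨146⟩| = 27.
60^27 mod 163 = 58.
Since 58 ≠ 1, 60 does not lie in the subgroup.

no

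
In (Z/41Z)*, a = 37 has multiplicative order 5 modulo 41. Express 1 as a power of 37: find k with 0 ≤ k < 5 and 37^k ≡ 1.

Successive powers of 37 modulo 41:
  37^0=1
So 37^0 ≡ 1 (mod 41), giving k = 0.

0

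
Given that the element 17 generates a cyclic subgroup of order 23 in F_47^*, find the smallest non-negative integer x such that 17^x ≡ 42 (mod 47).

13

Successive powers of 17 modulo 47:
  17^0=1  17^1=17  17^2=7  17^3=25  17^4=2  17^5=34
  17^6=14  17^7=3  17^8=4  17^9=21  17^10=28  17^11=6
  17^12=8  17^13=42
So 17^13 ≡ 42 (mod 47), giving x = 13.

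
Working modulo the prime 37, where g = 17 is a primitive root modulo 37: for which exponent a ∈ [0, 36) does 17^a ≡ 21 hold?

34

Successive powers of 17 modulo 37:
  17^0=1  17^1=17  17^2=30  17^3=29  17^4=12  17^5=19
  17^6=27  17^7=15  17^8=33  17^9=6  17^10=28  17^11=32
  17^12=26  17^13=35  17^14=3  17^15=14  17^16=16  17^17=13
  17^18=36  17^19=20  17^20=7  17^21=8  17^22=25  17^23=18
  17^24=10  17^25=22  17^26=4  17^27=31  17^28=9  17^29=5
  17^30=11  17^31=2  17^32=34  17^33=23  17^34=21
So 17^34 ≡ 21 (mod 37), giving a = 34.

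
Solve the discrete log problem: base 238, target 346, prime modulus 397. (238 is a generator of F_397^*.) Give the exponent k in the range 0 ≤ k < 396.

Baby-step giant-step with m = ceil(sqrt(396)) = 20.
Baby table (238^j mod 397 for j=0..19):
  0:1  1:238  2:270  3:343  4:249  5:109  6:137  7:52
  8:69  9:145  10:368  11:244  12:110  13:375  14:322  15:15
  16:394  17:80  18:381  19:162
Giant step factor: 238^(-20) ≡ 321 (mod 397).
Scan 346·321^i mod 397 for i = 0, 1, …:
  i=0: 346   i=1: 303   i=2: 395   i=3: 152
  i=4: 358   i=5: 185   i=6: 232   i=7: 233
  i=8: 157   i=9: 375
Match at i=9, j=13: k = 9·20 + 13 = 193.

193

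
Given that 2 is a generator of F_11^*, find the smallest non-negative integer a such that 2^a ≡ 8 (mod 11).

Successive powers of 2 modulo 11:
  2^0=1  2^1=2  2^2=4  2^3=8
So 2^3 ≡ 8 (mod 11), giving a = 3.

3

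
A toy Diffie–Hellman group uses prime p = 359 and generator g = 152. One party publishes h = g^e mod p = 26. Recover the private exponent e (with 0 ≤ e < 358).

Baby-step giant-step with m = ceil(sqrt(358)) = 19.
Baby table (152^j mod 359 for j=0..18):
  0:1  1:152  2:128  3:70  4:229  5:344  6:233  7:234
  8:27  9:155  10:225  11:95  12:80  13:313  14:188  15:215
  16:11  17:236  18:331
Giant step factor: 152^(-19) ≡ 145 (mod 359).
Scan 26·145^i mod 359 for i = 0, 1, …:
  i=0: 26   i=1: 180   i=2: 252   i=3: 281
  i=4: 178   i=5: 321   i=6: 234
Match at i=6, j=7: e = 6·19 + 7 = 121.

121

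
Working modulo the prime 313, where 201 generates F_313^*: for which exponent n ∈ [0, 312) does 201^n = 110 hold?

Baby-step giant-step with m = ceil(sqrt(312)) = 18.
Baby table (201^j mod 313 for j=0..17):
  0:1  1:201  2:24  3:129  4:263  5:279  6:52  7:123
  8:309  9:135  10:217  11:110  12:200  13:136  14:105  15:134
  16:16  17:86
Giant step factor: 201^(-18) ≡ 97 (mod 313).
Scan 110·97^i mod 313 for i = 0, 1, …:
  i=0: 110
Match at i=0, j=11: n = 0·18 + 11 = 11.

11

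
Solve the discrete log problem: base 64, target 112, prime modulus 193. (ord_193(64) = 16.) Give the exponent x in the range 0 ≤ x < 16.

4

Successive powers of 64 modulo 193:
  64^0=1  64^1=64  64^2=43  64^3=50  64^4=112
So 64^4 ≡ 112 (mod 193), giving x = 4.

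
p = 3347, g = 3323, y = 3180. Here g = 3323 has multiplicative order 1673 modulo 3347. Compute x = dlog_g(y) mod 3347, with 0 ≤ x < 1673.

1384

Baby-step giant-step with m = ceil(sqrt(1673)) = 41.
Baby table (3323^j mod 3347 for j=0..40):
  0:1  1:3323  2:576  3:2911  4:423  5:3236  6:2664  7:3004
  8:1538  9:3252  10:2280  11:2179  12:1256  13:3326  14:504  15:1292
  16:2462  17:1158  18:2331  19:955  20:509  21:1172  22:1995  23:2325
  24:1099  25:400  26:441  27:2804  28:2991  29:1850  30:2458  31:1254
  32:27  33:2699  34:2164  35:1616  36:1380  37:350  38:1641  39:780
  40:1362
Giant step factor: 3323^(-41) ≡ 3240 (mod 3347).
Scan 3180·3240^i mod 3347 for i = 0, 1, …:
  i=0: 3180   i=1: 1134   i=2: 2501   i=3: 153
  i=4: 364   i=5: 1216   i=6: 421   i=7: 1811
  i=8: 349   i=9: 2821     …   i=32: 3304
  i=33: 1254
Match at i=33, j=31: x = 33·41 + 31 = 1384.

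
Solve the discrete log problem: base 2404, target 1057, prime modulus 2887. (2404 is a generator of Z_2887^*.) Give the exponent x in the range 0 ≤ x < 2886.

Baby-step giant-step with m = ceil(sqrt(2886)) = 54.
Baby table (2404^j mod 2887 for j=0..53):
  0:1  1:2404  2:2329  3:1023  4:2455  5:792  6:1435  7:2662
  8:1856  9:1409  10:785  11:1929  12:794  13:469  14:1546  15:1015
  16:545  17:2369  18:1912  19:344  20:1294  21:1477  22:2585  23:1516
  24:1070  25:2850  26:549  27:437  28:2567  29:1549  30:2453  31:1758
  32:2551  33:616  34:2720  35:2712  36:802  37:2379  38:2856  39:538
  40:2863  41:44  42:1844  43:1431  44:1707  45:1201  46:204  47:2513
  48:1648  49:828  50:1369  51:2783  52:1153  53:292
Giant step factor: 2404^(-54) ≡ 1670 (mod 2887).
Scan 1057·1670^i mod 2887 for i = 0, 1, …:
  i=0: 1057   i=1: 1233   i=2: 679   i=3: 2226
  i=4: 1851   i=5: 2080   i=6: 539   i=7: 2273
  i=8: 2392   i=9: 1919     …   i=46: 1831
  i=47: 437
Match at i=47, j=27: x = 47·54 + 27 = 2565.

2565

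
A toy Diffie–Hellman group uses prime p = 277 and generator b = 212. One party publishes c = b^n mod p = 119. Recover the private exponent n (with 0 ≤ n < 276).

Baby-step giant-step with m = ceil(sqrt(276)) = 17.
Baby table (212^j mod 277 for j=0..16):
  0:1  1:212  2:70  3:159  4:191  5:50  6:74  7:176
  8:194  9:132  10:7  11:99  12:213  13:5  14:229  15:73
  16:241
Giant step factor: 212^(-17) ≡ 105 (mod 277).
Scan 119·105^i mod 277 for i = 0, 1, …:
  i=0: 119   i=1: 30   i=2: 103   i=3: 12
  i=4: 152   i=5: 171   i=6: 227   i=7: 13
  i=8: 257   i=9: 116     …   i=13: 218
  i=14: 176
Match at i=14, j=7: n = 14·17 + 7 = 245.

245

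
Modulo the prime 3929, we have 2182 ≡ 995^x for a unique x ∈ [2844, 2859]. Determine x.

2846

Compute 995^2844 mod 3929 = 3382, then multiply by 995 repeatedly:
  995^2844=3382  995^2845=1866  995^2846=2182
Found 2182 at exponent 2846.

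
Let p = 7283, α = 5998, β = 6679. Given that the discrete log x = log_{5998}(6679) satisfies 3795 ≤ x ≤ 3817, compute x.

3801

Compute 5998^3795 mod 7283 = 6000, then multiply by 5998 repeatedly:
  5998^3795=6000  5998^3796=2697  5998^3797=1063  5998^3798=3249  5998^3799=5477
  5998^3800=4716  5998^3801=6679
Found 6679 at exponent 3801.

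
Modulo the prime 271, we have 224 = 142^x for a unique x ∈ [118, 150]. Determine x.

Compute 142^118 mod 271 = 112, then multiply by 142 repeatedly:
  142^118=112  142^119=186  142^120=125  142^121=135  142^122=200
  142^123=216  142^124=49  142^125=183  142^126=241  142^127=76
  142^128=223  142^129=230  142^130=140  142^131=97  142^132=224
Found 224 at exponent 132.

132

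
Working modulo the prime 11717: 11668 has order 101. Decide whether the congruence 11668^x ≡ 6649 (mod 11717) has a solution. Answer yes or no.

no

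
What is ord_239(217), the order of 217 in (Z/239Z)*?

34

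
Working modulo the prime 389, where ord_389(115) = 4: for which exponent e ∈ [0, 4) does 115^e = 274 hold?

3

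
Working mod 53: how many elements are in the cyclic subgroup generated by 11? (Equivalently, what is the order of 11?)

26

The order of 11 must divide p − 1 = 52 = 2^2 · 13.
Divisors: 1, 2, 4, 13, 26, 52.
Check each in increasing order: 11^1 ≡ 11;  11^2 ≡ 15;  11^4 ≡ 13;  11^13 ≡ 52;  11^26 ≡ 1.
Smallest exponent giving 1 is 26.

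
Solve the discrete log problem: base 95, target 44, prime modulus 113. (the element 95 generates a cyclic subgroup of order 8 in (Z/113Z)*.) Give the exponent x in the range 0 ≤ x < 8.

3

Successive powers of 95 modulo 113:
  95^0=1  95^1=95  95^2=98  95^3=44
So 95^3 ≡ 44 (mod 113), giving x = 3.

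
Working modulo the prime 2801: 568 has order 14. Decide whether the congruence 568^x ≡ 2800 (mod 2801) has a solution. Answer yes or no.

yes

⟨568⟩ has order 14; its elements mod 2801 are {1, 509, 568, 609, 930, 1149, 1389, 1412, 1652, 1871, 2192, 2233, 2292, 2800}.
2800 is in this set.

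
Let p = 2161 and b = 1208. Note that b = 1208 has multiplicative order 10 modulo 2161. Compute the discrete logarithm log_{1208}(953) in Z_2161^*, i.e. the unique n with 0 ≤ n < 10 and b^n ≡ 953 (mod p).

6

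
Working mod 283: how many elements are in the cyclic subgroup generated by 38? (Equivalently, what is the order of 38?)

47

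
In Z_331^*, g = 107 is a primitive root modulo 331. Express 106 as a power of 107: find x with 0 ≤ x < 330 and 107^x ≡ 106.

69

Baby-step giant-step with m = ceil(sqrt(330)) = 19.
Baby table (107^j mod 331 for j=0..18):
  0:1  1:107  2:195  3:12  4:291  5:23  6:144  7:182
  8:276  9:73  10:198  11:2  12:214  13:59  14:24  15:251
  16:46  17:288  18:33
Giant step factor: 107^(-19) ≡ 3 (mod 331).
Scan 106·3^i mod 331 for i = 0, 1, …:
  i=0: 106   i=1: 318   i=2: 292   i=3: 214
Match at i=3, j=12: x = 3·19 + 12 = 69.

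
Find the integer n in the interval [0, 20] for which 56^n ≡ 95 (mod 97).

Compute 56^0 mod 97 = 1, then multiply by 56 repeatedly:
  56^0=1  56^1=56  56^2=32  56^3=46  56^4=54
  56^5=17  56^6=79  56^7=59  56^8=6  56^9=45
  56^10=95
Found 95 at exponent 10.

10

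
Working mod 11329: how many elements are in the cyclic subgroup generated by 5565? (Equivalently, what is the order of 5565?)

11328

The order of 5565 must divide p − 1 = 11328 = 2^6 · 3 · 59.
Divisors: 1, 2, 3, 4, 6, 8, 12, 16, 24, 32, 48, 59, 64, 96, 118, 177, 192, 236, 354, 472, 708, 944, 1416, 1888, 2832, 3776, 5664, 11328.
Check each in increasing order: 5565^1 ≡ 5565;  5565^2 ≡ 7068;  5565^3 ≡ 10461;  5565^4 ≡ 7063;  5565^6 ≡ 5710;  5565^8 ≡ 4382;  5565^12 ≡ 10567;  5565^16 ≡ 10598;  5565^24 ≡ 2865;  5565^32 ≡ 1898;  5565^48 ≡ 6029;  5565^59 ≡ 5581;  5565^64 ≡ 11111;  5565^96 ≡ 5409;  5565^118 ≡ 4140;  5565^177 ≡ 5509;  5565^192 ≡ 5803;  5565^236 ≡ 10152;  5565^354 ≡ 10019;  5565^472 ≡ 3191;  5565^708 ≡ 5421;  5565^944 ≡ 9039;  5565^1416 ≡ 11144;  5565^1888 ≡ 10102;  5565^2832 ≡ 238;  5565^3776 ≡ 10101;  5565^5664 ≡ 11328;  5565^11328 ≡ 1.
Smallest exponent giving 1 is 11328.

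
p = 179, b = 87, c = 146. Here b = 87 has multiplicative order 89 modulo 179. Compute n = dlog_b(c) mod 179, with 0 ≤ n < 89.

86

Baby-step giant-step with m = ceil(sqrt(89)) = 10.
Baby table (87^j mod 179 for j=0..9):
  0:1  1:87  2:51  3:141  4:95  5:31  6:12  7:149
  8:75  9:81
Giant step factor: 87^(-10) ≡ 19 (mod 179).
Scan 146·19^i mod 179 for i = 0, 1, …:
  i=0: 146   i=1: 89   i=2: 80   i=3: 88
  i=4: 61   i=5: 85   i=6: 4   i=7: 76
  i=8: 12
Match at i=8, j=6: n = 8·10 + 6 = 86.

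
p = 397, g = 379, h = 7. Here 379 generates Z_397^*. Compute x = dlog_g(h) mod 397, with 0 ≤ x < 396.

269

Baby-step giant-step with m = ceil(sqrt(396)) = 20.
Baby table (379^j mod 397 for j=0..19):
  0:1  1:379  2:324  3:123  4:168  5:152  6:43  7:20
  8:37  9:128  10:78  11:184  12:261  13:66  14:3  15:343
  16:178  17:369  18:107  19:59
Giant step factor: 379^(-20) ≡ 357 (mod 397).
Scan 7·357^i mod 397 for i = 0, 1, …:
  i=0: 7   i=1: 117   i=2: 84   i=3: 213
  i=4: 214   i=5: 174   i=6: 186   i=7: 103
  i=8: 247   i=9: 45   i=10: 185   i=11: 143
  i=12: 235   i=13: 128
Match at i=13, j=9: x = 13·20 + 9 = 269.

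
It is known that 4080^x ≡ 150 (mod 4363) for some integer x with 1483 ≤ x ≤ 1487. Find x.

Compute 4080^1483 mod 4363 = 1547, then multiply by 4080 repeatedly:
  4080^1483=1547  4080^1484=2862  4080^1485=1572  4080^1486=150
Found 150 at exponent 1486.

1486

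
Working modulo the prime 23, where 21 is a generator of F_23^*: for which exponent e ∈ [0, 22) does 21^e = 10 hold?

Successive powers of 21 modulo 23:
  21^0=1  21^1=21  21^2=4  21^3=15  21^4=16  21^5=14
  21^6=18  21^7=10
So 21^7 ≡ 10 (mod 23), giving e = 7.

7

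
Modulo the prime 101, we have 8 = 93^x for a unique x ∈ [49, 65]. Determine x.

Compute 93^49 mod 101 = 38, then multiply by 93 repeatedly:
  93^49=38  93^50=100  93^51=8
Found 8 at exponent 51.

51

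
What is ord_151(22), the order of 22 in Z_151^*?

75

The order of 22 must divide p − 1 = 150 = 2 · 3 · 5^2.
Divisors: 1, 2, 3, 5, 6, 10, 15, 25, 30, 50, 75, 150.
Check each in increasing order: 22^1 ≡ 22;  22^2 ≡ 31;  22^3 ≡ 78;  22^5 ≡ 2;  22^6 ≡ 44;  22^10 ≡ 4;  22^15 ≡ 8;  22^25 ≡ 32;  22^30 ≡ 64;  22^50 ≡ 118;  22^75 ≡ 1.
Smallest exponent giving 1 is 75.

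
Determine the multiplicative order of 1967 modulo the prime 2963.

The order of 1967 must divide p − 1 = 2962 = 2 · 1481.
Divisors: 1, 2, 1481, 2962.
Check each in increasing order: 1967^1 ≡ 1967;  1967^2 ≡ 2374;  1967^1481 ≡ 2962;  1967^2962 ≡ 1.
Smallest exponent giving 1 is 2962.

2962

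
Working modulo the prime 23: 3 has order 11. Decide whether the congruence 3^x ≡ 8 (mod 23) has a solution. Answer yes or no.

yes

8 ∈ ⟨3⟩ iff 8^11 ≡ 1 (mod 23), since |⟨3⟩| = 11.
8^11 mod 23 = 1.
Since 1 = 1, 8 lies in the subgroup.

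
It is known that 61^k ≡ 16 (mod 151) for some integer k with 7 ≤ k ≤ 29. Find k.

20

Compute 61^7 mod 151 = 108, then multiply by 61 repeatedly:
  61^7=108  61^8=95  61^9=57  61^10=4  61^11=93
  61^12=86  61^13=112  61^14=37  61^15=143  61^16=116
  61^17=130  61^18=78  61^19=77  61^20=16
Found 16 at exponent 20.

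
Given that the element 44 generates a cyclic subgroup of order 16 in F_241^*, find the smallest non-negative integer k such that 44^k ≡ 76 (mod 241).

13

Successive powers of 44 modulo 241:
  44^0=1  44^1=44  44^2=8  44^3=111  44^4=64  44^5=165
  44^6=30  44^7=115  44^8=240  44^9=197  44^10=233  44^11=130
  44^12=177  44^13=76
So 44^13 ≡ 76 (mod 241), giving k = 13.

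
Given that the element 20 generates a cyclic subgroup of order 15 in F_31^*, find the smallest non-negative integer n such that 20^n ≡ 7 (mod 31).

Successive powers of 20 modulo 31:
  20^0=1  20^1=20  20^2=28  20^3=2  20^4=9  20^5=25
  20^6=4  20^7=18  20^8=19  20^9=8  20^10=5  20^11=7
So 20^11 ≡ 7 (mod 31), giving n = 11.

11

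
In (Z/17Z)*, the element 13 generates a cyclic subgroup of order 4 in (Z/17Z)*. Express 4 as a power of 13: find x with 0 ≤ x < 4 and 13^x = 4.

3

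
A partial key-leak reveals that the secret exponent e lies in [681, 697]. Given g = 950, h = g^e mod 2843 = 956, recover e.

690

Compute 950^681 mod 2843 = 1430, then multiply by 950 repeatedly:
  950^681=1430  950^682=2389  950^683=836  950^684=1003  950^685=445
  950^686=1986  950^687=1791  950^688=1336  950^689=1222  950^690=956
Found 956 at exponent 690.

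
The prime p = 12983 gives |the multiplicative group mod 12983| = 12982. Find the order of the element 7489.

6491

The order of 7489 must divide p − 1 = 12982 = 2 · 6491.
Divisors: 1, 2, 6491, 12982.
Check each in increasing order: 7489^1 ≡ 7489;  7489^2 ≡ 11544;  7489^6491 ≡ 1.
Smallest exponent giving 1 is 6491.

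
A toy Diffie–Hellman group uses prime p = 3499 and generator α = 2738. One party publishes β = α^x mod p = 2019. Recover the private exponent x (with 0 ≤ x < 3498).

Baby-step giant-step with m = ceil(sqrt(3498)) = 60.
Baby table (2738^j mod 3499 for j=0..59):
  0:1  1:2738  2:1786  3:1965  4:2207  5:3492  6:1828  7:1494
  8:241  9:2046  10:49  11:1200  12:39  13:1812  14:3173  15:3156
  16:2097  17:3226  18:1312  19:2282  20:2401  21:2816  22:1911  23:1313
  24:1521  25:688  26:1282  27:619  28:1306  29:3349  30:2182  31:1523
  32:2665  33:1355  34:1050  35:2221  36:3335  37:2339  38:1012  39:3147
  40:1948  41:1148  42:1122  43:3413  44:2464  45:360  46:2461  47:2643
  48:602  49:247  50:979  51:268  52:2493  53:2784  54:1770  55:145
  56:1623  57:44  58:1506  59:1606
Giant step factor: 2738^(-60) ≡ 2289 (mod 3499).
Scan 2019·2289^i mod 3499 for i = 0, 1, …:
  i=0: 2019   i=1: 2811   i=2: 3217   i=3: 1817
  i=4: 2301   i=5: 994   i=6: 916   i=7: 823
  i=8: 1385   i=9: 171     …   i=29: 1445
  i=30: 1050
Match at i=30, j=34: x = 30·60 + 34 = 1834.

1834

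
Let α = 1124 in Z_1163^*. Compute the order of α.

The order of 1124 must divide p − 1 = 1162 = 2 · 7 · 83.
Divisors: 1, 2, 7, 14, 83, 166, 581, 1162.
Check each in increasing order: 1124^1 ≡ 1124;  1124^2 ≡ 358;  1124^7 ≡ 922;  1124^14 ≡ 1094;  1124^83 ≡ 44;  1124^166 ≡ 773;  1124^581 ≡ 1.
Smallest exponent giving 1 is 581.

581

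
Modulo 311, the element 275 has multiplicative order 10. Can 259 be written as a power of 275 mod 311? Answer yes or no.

yes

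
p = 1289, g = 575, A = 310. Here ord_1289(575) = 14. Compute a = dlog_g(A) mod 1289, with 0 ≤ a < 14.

11

Successive powers of 575 modulo 1289:
  575^0=1  575^1=575  575^2=641  575^3=1210  575^4=979  575^5=921
  575^6=1085  575^7=1288  575^8=714  575^9=648  575^10=79  575^11=310
So 575^11 ≡ 310 (mod 1289), giving a = 11.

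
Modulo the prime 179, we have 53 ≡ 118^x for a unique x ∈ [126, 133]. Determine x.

129

Compute 118^126 mod 179 = 14, then multiply by 118 repeatedly:
  118^126=14  118^127=41  118^128=5  118^129=53
Found 53 at exponent 129.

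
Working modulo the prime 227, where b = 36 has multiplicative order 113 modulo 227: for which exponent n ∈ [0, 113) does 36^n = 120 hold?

92

Baby-step giant-step with m = ceil(sqrt(113)) = 11.
Baby table (36^j mod 227 for j=0..10):
  0:1  1:36  2:161  3:121  4:43  5:186  6:113  7:209
  8:33  9:53  10:92
Giant step factor: 36^(-11) ≡ 144 (mod 227).
Scan 120·144^i mod 227 for i = 0, 1, …:
  i=0: 120   i=1: 28   i=2: 173   i=3: 169
  i=4: 47   i=5: 185   i=6: 81   i=7: 87
  i=8: 43
Match at i=8, j=4: n = 8·11 + 4 = 92.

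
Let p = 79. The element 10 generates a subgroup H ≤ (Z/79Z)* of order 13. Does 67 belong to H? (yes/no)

yes

⟨10⟩ has order 13; its elements mod 79 are {1, 8, 10, 18, 21, 22, 38, 46, 52, 62, 64, 65, 67}.
67 is in this set.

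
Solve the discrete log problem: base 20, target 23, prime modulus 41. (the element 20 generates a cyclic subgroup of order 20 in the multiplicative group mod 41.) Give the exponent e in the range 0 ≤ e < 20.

14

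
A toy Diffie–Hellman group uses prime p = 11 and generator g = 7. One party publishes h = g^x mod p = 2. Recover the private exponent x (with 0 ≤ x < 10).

3

Successive powers of 7 modulo 11:
  7^0=1  7^1=7  7^2=5  7^3=2
So 7^3 ≡ 2 (mod 11), giving x = 3.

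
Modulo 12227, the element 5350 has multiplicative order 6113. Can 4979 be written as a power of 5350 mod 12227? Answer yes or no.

no

4979 ∈ ⟨5350⟩ iff 4979^6113 ≡ 1 (mod 12227), since |⟨5350⟩| = 6113.
4979^6113 mod 12227 = 12226.
Since 12226 ≠ 1, 4979 does not lie in the subgroup.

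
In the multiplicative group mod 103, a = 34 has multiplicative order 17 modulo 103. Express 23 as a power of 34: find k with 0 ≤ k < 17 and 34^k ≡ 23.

2

Successive powers of 34 modulo 103:
  34^0=1  34^1=34  34^2=23
So 34^2 ≡ 23 (mod 103), giving k = 2.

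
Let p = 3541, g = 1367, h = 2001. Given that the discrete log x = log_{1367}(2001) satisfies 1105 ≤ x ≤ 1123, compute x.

1112

Compute 1367^1105 mod 3541 = 1194, then multiply by 1367 repeatedly:
  1367^1105=1194  1367^1106=3338  1367^1107=2238  1367^1108=3463  1367^1109=3145
  1367^1110=441  1367^1111=877  1367^1112=2001
Found 2001 at exponent 1112.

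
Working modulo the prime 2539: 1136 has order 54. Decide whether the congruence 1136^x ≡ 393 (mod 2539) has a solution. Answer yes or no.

no

393 ∈ ⟨1136⟩ iff 393^54 ≡ 1 (mod 2539), since |⟨1136⟩| = 54.
393^54 mod 2539 = 938.
Since 938 ≠ 1, 393 does not lie in the subgroup.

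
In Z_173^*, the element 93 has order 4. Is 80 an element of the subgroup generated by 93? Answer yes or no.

yes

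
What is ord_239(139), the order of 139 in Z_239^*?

The order of 139 must divide p − 1 = 238 = 2 · 7 · 17.
Divisors: 1, 2, 7, 14, 17, 34, 119, 238.
Check each in increasing order: 139^1 ≡ 139;  139^2 ≡ 201;  139^7 ≡ 238;  139^14 ≡ 1.
Smallest exponent giving 1 is 14.

14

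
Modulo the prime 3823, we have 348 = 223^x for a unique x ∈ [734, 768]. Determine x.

Compute 223^734 mod 3823 = 293, then multiply by 223 repeatedly:
  223^734=293  223^735=348
Found 348 at exponent 735.

735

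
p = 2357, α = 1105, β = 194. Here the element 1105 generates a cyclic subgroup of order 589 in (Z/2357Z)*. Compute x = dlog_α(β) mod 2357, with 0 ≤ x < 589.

Baby-step giant-step with m = ceil(sqrt(589)) = 25.
Baby table (1105^j mod 2357 for j=0..24):
  0:1  1:1105  2:99  3:973  4:373  5:2047  6:1572  7:2308
  8:66  9:2220  10:1820  11:579  12:1048  13:753  14:44  15:1480
  16:1999  17:386  18:2270  19:502  20:815  21:201  22:547  23:1043
  24:2299
Giant step factor: 1105^(-25) ≡ 1918 (mod 2357).
Scan 194·1918^i mod 2357 for i = 0, 1, …:
  i=0: 194   i=1: 2043   i=2: 1140   i=3: 1581
  i=4: 1256   i=5: 154   i=6: 747   i=7: 2047
Match at i=7, j=5: x = 7·25 + 5 = 180.

180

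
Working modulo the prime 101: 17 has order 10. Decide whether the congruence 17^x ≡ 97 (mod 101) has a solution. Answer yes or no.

⟨17⟩ has order 10; its elements mod 101 are {1, 6, 14, 17, 36, 65, 84, 87, 95, 100}.
97 is not in this set.

no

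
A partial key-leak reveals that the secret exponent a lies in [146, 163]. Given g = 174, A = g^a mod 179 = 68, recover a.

Compute 174^146 mod 179 = 146, then multiply by 174 repeatedly:
  174^146=146  174^147=165  174^148=70  174^149=8  174^150=139
  174^151=21  174^152=74  174^153=167  174^154=60  174^155=58
  174^156=68
Found 68 at exponent 156.

156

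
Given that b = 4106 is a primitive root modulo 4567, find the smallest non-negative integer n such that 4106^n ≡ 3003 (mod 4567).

2167

Baby-step giant-step with m = ceil(sqrt(4566)) = 68.
Baby table (4106^j mod 4567 for j=0..67):
  0:1  1:4106  2:2439  3:3670  4:2487  5:4377  6:817  7:2424
  8:1451  9:2438  10:4131  11:48  12:707  13:2897  14:2614  15:634
  16:14  17:2680  18:2177  19:1143  20:2849  21:1907  22:2304  23:1967
  24:2046  25:2163  26:3030  27:672  28:764  29:4022  30:60  31:4309
  32:196  33:984  34:3076  35:2301  36:3350  37:3863  38:287  39:136
  40:1242  41:2880  42:1317  43:274  44:1562  45:1504  46:840  47:955
  48:2744  49:75  50:1961  51:245  52:1230  53:3845  54:4018  55:1904
  56:3687  57:3784  58:170  59:3836  60:3600  61:2788  62:2626  63:4236
  64:1880  65:1050  66:52  67:3430
Giant step factor: 4106^(-68) ≡ 3203 (mod 4567).
Scan 3003·3203^i mod 4567 for i = 0, 1, …:
  i=0: 3003   i=1: 507   i=2: 2636   i=3: 3292
  i=4: 3640   i=5: 3936   i=6: 2088   i=7: 1776
  i=8: 2613   i=9: 2695     …   i=30: 3399
  i=31: 3836
Match at i=31, j=59: n = 31·68 + 59 = 2167.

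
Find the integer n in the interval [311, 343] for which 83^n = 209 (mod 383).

Compute 83^311 mod 383 = 254, then multiply by 83 repeatedly:
  83^311=254  83^312=17  83^313=262  83^314=298  83^315=222
  83^316=42  83^317=39  83^318=173  83^319=188  83^320=284
  83^321=209
Found 209 at exponent 321.

321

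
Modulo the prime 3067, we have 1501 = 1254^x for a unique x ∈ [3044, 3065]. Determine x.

3061

Compute 1254^3044 mod 3067 = 927, then multiply by 1254 repeatedly:
  1254^3044=927  1254^3045=65  1254^3046=1768  1254^3047=2698  1254^3048=391
  1254^3049=2661  1254^3050=3065  1254^3051=559  1254^3052=1710  1254^3053=507
  1254^3054=909  1254^3055=2029  1254^3056=1823  1254^3057=1127  1254^3058=2438
  1254^3059=2520  1254^3060=1070  1254^3061=1501
Found 1501 at exponent 3061.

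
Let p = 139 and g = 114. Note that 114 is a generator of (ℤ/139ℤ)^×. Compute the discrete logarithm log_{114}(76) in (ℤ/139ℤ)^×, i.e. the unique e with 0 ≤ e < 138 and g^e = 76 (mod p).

Baby-step giant-step with m = ceil(sqrt(138)) = 12.
Baby table (114^j mod 139 for j=0..11):
  0:1  1:114  2:69  3:82  4:35  5:98  6:52  7:90
  8:113  9:94  10:13  11:92
Giant step factor: 114^(-12) ≡ 64 (mod 139).
Scan 76·64^i mod 139 for i = 0, 1, …:
  i=0: 76   i=1: 138   i=2: 75   i=3: 74
  i=4: 10   i=5: 84   i=6: 94
Match at i=6, j=9: e = 6·12 + 9 = 81.

81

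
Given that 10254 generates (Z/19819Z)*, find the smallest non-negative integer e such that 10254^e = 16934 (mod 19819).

9948

Baby-step giant-step with m = ceil(sqrt(19818)) = 141.
Baby table (10254^j mod 19819 for j=0..140):
  0:1  1:10254  2:4721  3:11136  4:11285  5:13068  6:3013  7:17300
  8:14150  9:19020  10:12120  11:13350  12:1067  13:930  14:3281  15:10531
  16:10962  17:10799  18:4193  19:7611  20:15791  21:19503  22:10052  23:14408
  24:8806  25:1360  26:12683  27:19023  28:3244  29:7694  30:14656  31:14966
  32:2847  33:19570  34:3405  35:13611  36:1796  37:4333  38:16203  39:2885
  40:12842  41:4432  42:761  43:14427  44:5442  45:11783  46:6258  47:15429
  48:13708  49:5484  50:6433  51:6350  52:7485  53:12022  54:19227  55:14065
  56:19466  57:7215  58:18102  59:12973  60:14  61:4823  62:6637  63:17171
  64:19257  65:4581  66:2544  67:4372  68:19729  69:8633  70:11128  71:8529
  72:14938  73:13020  74:6296  75:8701  76:14735  77:12453  78:19064  79:7459
  80:3065  81:15395  82:1995  83:3522  84:4370  85:19040  86:19010  87:8675
  88:5778  89:8621  90:6994  91:11334  92:220  93:16333  94:8032  95:12183
  96:5325  97:1205  98:8833  99:752  100:1417  101:2591  102:10654  103:3788
  104:16731  105:6410  106:8336  107:17816  108:13541  109:17319  110:10786  111:9624
  112:5695  113:9756  114:11531  115:18539  116:14877  117:1915  118:15600  119:3251
  120:196  121:8065  122:13642  123:2566  124:11951  125:4677  126:15797  127:1751
  128:18559  129:1948  130:17059  131:492  132:10942  133:3909  134:8868  135:2900
  136:8100  137:15790  138:9249  139:5331  140:3272
Giant step factor: 10254^(-141) ≡ 4573 (mod 19819).
Scan 16934·4573^i mod 19819 for i = 0, 1, …:
  i=0: 16934   i=1: 6349   i=2: 18961   i=3: 528
  i=4: 16445   i=5: 9699   i=6: 18424   i=7: 2383
  i=8: 16828   i=9: 17086     …   i=69: 8659
  i=70: 19064
Match at i=70, j=78: e = 70·141 + 78 = 9948.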